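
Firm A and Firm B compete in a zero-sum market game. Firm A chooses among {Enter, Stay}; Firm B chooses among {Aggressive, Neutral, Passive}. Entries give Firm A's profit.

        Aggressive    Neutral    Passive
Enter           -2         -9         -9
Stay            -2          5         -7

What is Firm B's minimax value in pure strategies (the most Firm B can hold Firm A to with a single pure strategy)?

-7

Column maxima: Aggressive → -2, Neutral → 5, Passive → -7.
The smallest of these is -7.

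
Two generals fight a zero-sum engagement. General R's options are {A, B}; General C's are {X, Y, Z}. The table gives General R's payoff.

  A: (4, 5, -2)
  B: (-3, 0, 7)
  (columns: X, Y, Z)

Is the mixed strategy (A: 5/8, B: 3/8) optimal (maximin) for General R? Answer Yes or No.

Yes

Against X this mix gives (5/8)·4 + (3/8)·(-3) = 11/8.
Against Y this mix gives (5/8)·5 + (3/8)·0 = 25/8.
Against Z this mix gives (5/8)·(-2) + (3/8)·7 = 11/8.
All of General C's active replies (X, Z) yield 11/8, and no column does worse for General R. The mix makes General C indifferent and guarantees 11/8, so it is optimal.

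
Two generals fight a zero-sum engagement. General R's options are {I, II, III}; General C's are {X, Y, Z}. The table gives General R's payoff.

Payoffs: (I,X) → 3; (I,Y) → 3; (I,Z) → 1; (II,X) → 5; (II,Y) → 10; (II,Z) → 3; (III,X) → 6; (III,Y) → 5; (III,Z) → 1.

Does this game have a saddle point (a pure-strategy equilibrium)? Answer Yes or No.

Yes

Row minima: I → 1, II → 3, III → 1; maximin = 3.
Column maxima: X → 6, Y → 10, Z → 3; minimax = 3.
maximin = minimax = 3, so a saddle point exists.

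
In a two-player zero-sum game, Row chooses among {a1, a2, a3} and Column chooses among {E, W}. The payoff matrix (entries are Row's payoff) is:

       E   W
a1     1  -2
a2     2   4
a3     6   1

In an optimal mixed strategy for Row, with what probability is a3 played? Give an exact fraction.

2/7

Row minima: a1 → -2, a2 → 2, a3 → 1; maximin = 2.
Column maxima: E → 6, W → 4; minimax = 4.
2 ≠ 4, so there is no saddle point; optimal play is mixed.
a1 is strictly dominated by a2, so Row never plays it.
On the remaining 2×2 (a2, a3 vs E, W):
Let Row play a2 with probability p. Expected payoff against E: 2p + 6(1−p) = −4p + 6; against W: 4p + 1(1−p) = 3p + 1.
Setting these equal: −4p + 6 = 3p + 1 ⇒ −7p = -5 ⇒ p = 5/7, and the value is (-4)·(5/7) + 6 = 22/7.
For Column: with q = P(E), equating a2's and a3's payoffs gives −2q + 4 = 5q + 1 ⇒ q = 3/7.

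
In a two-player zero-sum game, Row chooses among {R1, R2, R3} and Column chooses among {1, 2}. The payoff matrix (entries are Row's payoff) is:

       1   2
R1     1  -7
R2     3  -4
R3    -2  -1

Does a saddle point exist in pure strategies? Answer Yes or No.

No

Row minima: R1 → -7, R2 → -4, R3 → -2; maximin = -2.
Column maxima: 1 → 3, 2 → -1; minimax = -1.
-2 ≠ -1, so no pure-strategy equilibrium exists.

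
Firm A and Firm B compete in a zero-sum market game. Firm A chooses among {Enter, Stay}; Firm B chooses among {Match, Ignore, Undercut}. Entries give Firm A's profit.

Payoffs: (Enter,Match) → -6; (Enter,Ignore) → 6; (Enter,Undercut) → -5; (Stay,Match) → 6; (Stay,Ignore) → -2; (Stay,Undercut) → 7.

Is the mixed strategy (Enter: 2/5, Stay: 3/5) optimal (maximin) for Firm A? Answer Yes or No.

Against Match this mix gives (2/5)·(-6) + (3/5)·6 = 6/5.
Against Ignore this mix gives (2/5)·6 + (3/5)·(-2) = 6/5.
Against Undercut this mix gives (2/5)·(-5) + (3/5)·7 = 11/5.
All of Firm B's active replies (Match, Ignore) yield 6/5, and no column does worse for Firm A. The mix makes Firm B indifferent and guarantees 6/5, so it is optimal.

Yes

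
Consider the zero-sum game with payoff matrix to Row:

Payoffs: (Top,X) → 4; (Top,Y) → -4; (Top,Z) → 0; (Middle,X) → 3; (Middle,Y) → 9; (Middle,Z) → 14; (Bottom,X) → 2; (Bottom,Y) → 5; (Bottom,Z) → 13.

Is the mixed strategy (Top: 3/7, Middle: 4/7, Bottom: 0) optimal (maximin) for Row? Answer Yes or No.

Yes

Against X this mix gives (3/7)·4 + (4/7)·3 = 24/7.
Against Y this mix gives (3/7)·(-4) + (4/7)·9 = 24/7.
Against Z this mix gives (3/7)·0 + (4/7)·14 = 8.
All of Column's active replies (X, Y) yield 24/7, and no column does worse for Row. The mix makes Column indifferent and guarantees 24/7, so it is optimal.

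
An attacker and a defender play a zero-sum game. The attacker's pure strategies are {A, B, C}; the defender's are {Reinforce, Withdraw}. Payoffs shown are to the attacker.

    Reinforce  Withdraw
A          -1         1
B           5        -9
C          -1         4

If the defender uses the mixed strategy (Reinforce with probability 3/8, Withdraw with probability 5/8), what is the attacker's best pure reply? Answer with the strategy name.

C

Expected payoff of A: (3/8)·(-1) + (5/8)·1 = 1/4.
Expected payoff of B: (3/8)·5 + (5/8)·(-9) = -15/4.
Expected payoff of C: (3/8)·(-1) + (5/8)·4 = 17/8.
The largest is 17/8, so the attacker's best response is C.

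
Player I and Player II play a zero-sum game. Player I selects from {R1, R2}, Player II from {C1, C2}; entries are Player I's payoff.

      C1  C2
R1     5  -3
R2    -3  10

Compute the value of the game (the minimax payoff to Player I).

Row minima: R1 → -3, R2 → -3; maximin = -3.
Column maxima: C1 → 5, C2 → 10; minimax = 5.
-3 ≠ 5, so there is no saddle point; optimal play is mixed.
Let Player I play R1 with probability p. Expected payoff against C1: 5p + (-3)(1−p) = 8p − 3; against C2: (-3)p + 10(1−p) = −13p + 10.
Setting these equal: 8p − 3 = −13p + 10 ⇒ 21p = 13 ⇒ p = 13/21, and the value is (8)·(13/21) − 3 = 41/21.
For Player II: with q = P(C1), equating R1's and R2's payoffs gives 8q − 3 = −13q + 10 ⇒ q = 13/21.

41/21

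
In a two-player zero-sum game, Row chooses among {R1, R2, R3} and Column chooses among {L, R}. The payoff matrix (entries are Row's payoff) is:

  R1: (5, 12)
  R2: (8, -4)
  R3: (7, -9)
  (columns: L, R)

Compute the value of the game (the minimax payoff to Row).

Row minima: R1 → 5, R2 → -4, R3 → -9; maximin = 5.
Column maxima: L → 8, R → 12; minimax = 8.
5 ≠ 8, so there is no saddle point; optimal play is mixed.
R3 is strictly dominated by R2, so Row never plays it.
On the remaining 2×2 (R1, R2 vs L, R):
Let Row play R1 with probability p. Expected payoff against L: 5p + 8(1−p) = −3p + 8; against R: 12p + (-4)(1−p) = 16p − 4.
Setting these equal: −3p + 8 = 16p − 4 ⇒ −19p = -12 ⇒ p = 12/19, and the value is (-3)·(12/19) + 8 = 116/19.
For Column: with q = P(L), equating R1's and R2's payoffs gives −7q + 12 = 12q − 4 ⇒ q = 16/19.

116/19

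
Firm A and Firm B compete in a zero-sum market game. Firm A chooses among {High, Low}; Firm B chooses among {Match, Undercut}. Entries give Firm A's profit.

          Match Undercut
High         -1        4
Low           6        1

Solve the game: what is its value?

Row minima: High → -1, Low → 1; maximin = 1.
Column maxima: Match → 6, Undercut → 4; minimax = 4.
1 ≠ 4, so there is no saddle point; optimal play is mixed.
Let Firm A play High with probability p. Expected payoff against Match: (-1)p + 6(1−p) = −7p + 6; against Undercut: 4p + 1(1−p) = 3p + 1.
Setting these equal: −7p + 6 = 3p + 1 ⇒ −10p = -5 ⇒ p = 1/2, and the value is (-7)·(1/2) + 6 = 5/2.
For Firm B: with q = P(Match), equating High's and Low's payoffs gives −5q + 4 = 5q + 1 ⇒ q = 3/10.

5/2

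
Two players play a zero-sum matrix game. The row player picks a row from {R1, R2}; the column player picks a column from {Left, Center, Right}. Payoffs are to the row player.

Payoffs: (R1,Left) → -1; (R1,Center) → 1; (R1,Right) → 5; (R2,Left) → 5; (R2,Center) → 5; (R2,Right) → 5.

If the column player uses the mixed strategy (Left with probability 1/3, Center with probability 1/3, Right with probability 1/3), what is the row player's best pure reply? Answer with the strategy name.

Expected payoff of R1: (1/3)·(-1) + (1/3)·1 + (1/3)·5 = 5/3.
Expected payoff of R2: (1/3)·5 + (1/3)·5 + (1/3)·5 = 5.
The largest is 5, so the row player's best response is R2.

R2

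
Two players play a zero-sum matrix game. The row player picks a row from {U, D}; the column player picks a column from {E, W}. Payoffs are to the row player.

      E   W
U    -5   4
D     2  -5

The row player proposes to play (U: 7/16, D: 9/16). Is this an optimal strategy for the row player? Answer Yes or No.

Against E this mix gives (7/16)·(-5) + (9/16)·2 = -17/16.
Against W this mix gives (7/16)·4 + (9/16)·(-5) = -17/16.
All of the column player's active replies (E, W) yield -17/16, and no column does worse for the row player. The mix makes the column player indifferent and guarantees -17/16, so it is optimal.

Yes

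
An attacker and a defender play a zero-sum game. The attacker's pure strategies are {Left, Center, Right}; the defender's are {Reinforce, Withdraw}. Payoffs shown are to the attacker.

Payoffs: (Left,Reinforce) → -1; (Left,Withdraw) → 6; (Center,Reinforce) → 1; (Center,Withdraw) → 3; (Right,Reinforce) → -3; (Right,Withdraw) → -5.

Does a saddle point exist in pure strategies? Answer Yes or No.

Yes

Row minima: Left → -1, Center → 1, Right → -5; maximin = 1.
Column maxima: Reinforce → 1, Withdraw → 6; minimax = 1.
maximin = minimax = 1, so a saddle point exists.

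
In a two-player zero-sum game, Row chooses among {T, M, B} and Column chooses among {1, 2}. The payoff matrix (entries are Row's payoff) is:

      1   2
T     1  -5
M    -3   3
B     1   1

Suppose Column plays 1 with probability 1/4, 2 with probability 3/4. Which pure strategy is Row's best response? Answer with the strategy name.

Expected payoff of T: (1/4)·1 + (3/4)·(-5) = -7/2.
Expected payoff of M: (1/4)·(-3) + (3/4)·3 = 3/2.
Expected payoff of B: (1/4)·1 + (3/4)·1 = 1.
The largest is 3/2, so Row's best response is M.

M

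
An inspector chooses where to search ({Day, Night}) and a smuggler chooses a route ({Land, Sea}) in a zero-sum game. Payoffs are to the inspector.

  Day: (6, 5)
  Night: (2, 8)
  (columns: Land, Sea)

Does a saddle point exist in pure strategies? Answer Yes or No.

Row minima: Day → 5, Night → 2; maximin = 5.
Column maxima: Land → 6, Sea → 8; minimax = 6.
5 ≠ 6, so no pure-strategy equilibrium exists.

No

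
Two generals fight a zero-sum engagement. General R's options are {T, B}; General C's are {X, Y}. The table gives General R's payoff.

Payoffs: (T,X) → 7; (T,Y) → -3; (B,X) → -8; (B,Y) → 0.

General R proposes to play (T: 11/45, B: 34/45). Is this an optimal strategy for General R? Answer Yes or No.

Against X this mix gives (11/45)·7 + (34/45)·(-8) = -13/3.
Against Y this mix gives (11/45)·(-3) + (34/45)·0 = -11/15.
General C will play X, holding General R to -13/3. Shifting weight toward the row that does better against X would raise this floor (the equalizing mix achieves -4/3 against both X and Y), so the proposed strategy is not optimal.

No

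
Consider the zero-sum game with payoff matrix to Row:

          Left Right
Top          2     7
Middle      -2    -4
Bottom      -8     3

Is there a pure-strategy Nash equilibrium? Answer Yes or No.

Row minima: Top → 2, Middle → -4, Bottom → -8; maximin = 2.
Column maxima: Left → 2, Right → 7; minimax = 2.
maximin = minimax = 2, so a saddle point exists.

Yes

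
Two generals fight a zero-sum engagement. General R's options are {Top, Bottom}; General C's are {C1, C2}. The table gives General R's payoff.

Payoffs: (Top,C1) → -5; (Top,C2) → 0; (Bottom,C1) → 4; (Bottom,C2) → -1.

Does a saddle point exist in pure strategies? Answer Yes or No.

Row minima: Top → -5, Bottom → -1; maximin = -1.
Column maxima: C1 → 4, C2 → 0; minimax = 0.
-1 ≠ 0, so no pure-strategy equilibrium exists.

No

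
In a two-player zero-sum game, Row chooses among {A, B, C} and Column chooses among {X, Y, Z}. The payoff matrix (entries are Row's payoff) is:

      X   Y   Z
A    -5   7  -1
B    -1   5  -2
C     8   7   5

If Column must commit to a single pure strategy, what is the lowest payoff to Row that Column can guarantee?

Column maxima: X → 8, Y → 7, Z → 5.
The smallest of these is 5.

5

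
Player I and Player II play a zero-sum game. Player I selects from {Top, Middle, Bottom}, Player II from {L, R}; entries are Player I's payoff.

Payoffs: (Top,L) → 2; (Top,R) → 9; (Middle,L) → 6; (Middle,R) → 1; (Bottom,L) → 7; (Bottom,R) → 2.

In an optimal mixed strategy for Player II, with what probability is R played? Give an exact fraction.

5/12

Row minima: Top → 2, Middle → 1, Bottom → 2; maximin = 2.
Column maxima: L → 7, R → 9; minimax = 7.
2 ≠ 7, so there is no saddle point; optimal play is mixed.
Middle is strictly dominated by Bottom, so Player I never plays it.
On the remaining 2×2 (Top, Bottom vs L, R):
Let Player I play Top with probability p. Expected payoff against L: 2p + 7(1−p) = −5p + 7; against R: 9p + 2(1−p) = 7p + 2.
Setting these equal: −5p + 7 = 7p + 2 ⇒ −12p = -5 ⇒ p = 5/12, and the value is (-5)·(5/12) + 7 = 59/12.
For Player II: with q = P(L), equating Top's and Bottom's payoffs gives −7q + 9 = 5q + 2 ⇒ q = 7/12.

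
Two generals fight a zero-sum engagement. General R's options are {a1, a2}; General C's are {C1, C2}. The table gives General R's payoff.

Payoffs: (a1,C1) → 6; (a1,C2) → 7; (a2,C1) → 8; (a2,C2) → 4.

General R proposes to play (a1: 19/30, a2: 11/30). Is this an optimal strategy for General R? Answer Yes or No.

Against C1 this mix gives (19/30)·6 + (11/30)·8 = 101/15.
Against C2 this mix gives (19/30)·7 + (11/30)·4 = 59/10.
General C will play C2, holding General R to 59/10. Shifting weight toward the row that does better against C2 would raise this floor (the equalizing mix achieves 32/5 against both C2 and C1), so the proposed strategy is not optimal.

No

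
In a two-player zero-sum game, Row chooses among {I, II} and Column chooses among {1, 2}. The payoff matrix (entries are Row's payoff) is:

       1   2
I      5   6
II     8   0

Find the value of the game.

16/3

Row minima: I → 5, II → 0; maximin = 5.
Column maxima: 1 → 8, 2 → 6; minimax = 6.
5 ≠ 6, so there is no saddle point; optimal play is mixed.
Let Row play I with probability p. Expected payoff against 1: 5p + 8(1−p) = −3p + 8; against 2: 6p + 0(1−p) = 6p.
Setting these equal: −3p + 8 = 6p ⇒ −9p = -8 ⇒ p = 8/9, and the value is (-3)·(8/9) + 8 = 16/3.
For Column: with q = P(1), equating I's and II's payoffs gives −q + 6 = 8q ⇒ q = 2/3.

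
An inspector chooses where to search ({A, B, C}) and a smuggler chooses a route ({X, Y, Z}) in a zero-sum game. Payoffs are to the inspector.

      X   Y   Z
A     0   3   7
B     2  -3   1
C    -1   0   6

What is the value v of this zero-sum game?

Row minima: A → 0, B → -3, C → -1; maximin = 0.
Column maxima: X → 2, Y → 3, Z → 7; minimax = 2.
0 ≠ 2, so there is no saddle point; optimal play is mixed.
C is strictly dominated by A, so the inspector never plays it.
Z is strictly dominated by Y (it gives the inspector strictly more in every row), so the smuggler never plays it.
On the remaining 2×2 (A, B vs X, Y):
Let the inspector play A with probability p. Expected payoff against X: 0p + 2(1−p) = −2p + 2; against Y: 3p + (-3)(1−p) = 6p − 3.
Setting these equal: −2p + 2 = 6p − 3 ⇒ −8p = -5 ⇒ p = 5/8, and the value is (-2)·(5/8) + 2 = 3/4.
For the smuggler: with q = P(X), equating A's and B's payoffs gives −3q + 3 = 5q − 3 ⇒ q = 3/4.

3/4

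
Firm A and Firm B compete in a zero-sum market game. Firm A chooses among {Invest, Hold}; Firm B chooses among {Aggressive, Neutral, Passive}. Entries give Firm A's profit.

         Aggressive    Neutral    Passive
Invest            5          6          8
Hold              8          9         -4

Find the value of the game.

28/5

Row minima: Invest → 5, Hold → -4; maximin = 5.
Column maxima: Aggressive → 8, Neutral → 9, Passive → 8; minimax = 8.
5 ≠ 8, so there is no saddle point; optimal play is mixed.
Neutral is strictly dominated by Aggressive (it gives Firm A strictly more in every row), so Firm B never plays it.
On the remaining 2×2 (Invest, Hold vs Aggressive, Passive):
Let Firm A play Invest with probability p. Expected payoff against Aggressive: 5p + 8(1−p) = −3p + 8; against Passive: 8p + (-4)(1−p) = 12p − 4.
Setting these equal: −3p + 8 = 12p − 4 ⇒ −15p = -12 ⇒ p = 4/5, and the value is (-3)·(4/5) + 8 = 28/5.
For Firm B: with q = P(Aggressive), equating Invest's and Hold's payoffs gives −3q + 8 = 12q − 4 ⇒ q = 4/5.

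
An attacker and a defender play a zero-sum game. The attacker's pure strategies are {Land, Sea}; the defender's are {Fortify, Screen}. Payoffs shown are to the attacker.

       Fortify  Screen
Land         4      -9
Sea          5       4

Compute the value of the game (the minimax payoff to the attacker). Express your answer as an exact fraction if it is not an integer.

Row minima: Land → -9, Sea → 4; maximin = 4.
Column maxima: Fortify → 5, Screen → 4; minimax = 4.
Since maximin = minimax = 4, there is a saddle point and the value is 4.

4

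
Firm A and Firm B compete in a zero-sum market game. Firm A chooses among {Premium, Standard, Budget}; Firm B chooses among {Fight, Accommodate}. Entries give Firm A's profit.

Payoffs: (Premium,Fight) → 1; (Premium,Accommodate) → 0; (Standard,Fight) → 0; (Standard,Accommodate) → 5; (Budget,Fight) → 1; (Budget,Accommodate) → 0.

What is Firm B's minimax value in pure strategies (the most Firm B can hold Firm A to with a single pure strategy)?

1

Column maxima: Fight → 1, Accommodate → 5.
The smallest of these is 1.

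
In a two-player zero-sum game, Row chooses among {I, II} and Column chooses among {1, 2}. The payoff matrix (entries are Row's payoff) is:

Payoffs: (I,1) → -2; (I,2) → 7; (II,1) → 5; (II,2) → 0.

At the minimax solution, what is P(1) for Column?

1/2

Row minima: I → -2, II → 0; maximin = 0.
Column maxima: 1 → 5, 2 → 7; minimax = 5.
0 ≠ 5, so there is no saddle point; optimal play is mixed.
Let Row play I with probability p. Expected payoff against 1: (-2)p + 5(1−p) = −7p + 5; against 2: 7p + 0(1−p) = 7p.
Setting these equal: −7p + 5 = 7p ⇒ −14p = -5 ⇒ p = 5/14, and the value is (-7)·(5/14) + 5 = 5/2.
For Column: with q = P(1), equating I's and II's payoffs gives −9q + 7 = 5q ⇒ q = 1/2.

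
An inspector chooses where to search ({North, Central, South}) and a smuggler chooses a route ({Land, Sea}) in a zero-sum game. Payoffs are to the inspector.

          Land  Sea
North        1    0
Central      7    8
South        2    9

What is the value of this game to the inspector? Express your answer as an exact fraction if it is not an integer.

7

Row minima: North → 0, Central → 7, South → 2; maximin = 7.
Column maxima: Land → 7, Sea → 9; minimax = 7.
Since maximin = minimax = 7, there is a saddle point and the value is 7.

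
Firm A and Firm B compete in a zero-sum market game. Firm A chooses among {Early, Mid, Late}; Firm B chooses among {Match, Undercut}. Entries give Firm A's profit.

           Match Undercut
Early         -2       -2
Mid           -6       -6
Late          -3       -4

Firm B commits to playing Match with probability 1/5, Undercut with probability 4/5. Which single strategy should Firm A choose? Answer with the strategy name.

Expected payoff of Early: (1/5)·(-2) + (4/5)·(-2) = -2.
Expected payoff of Mid: (1/5)·(-6) + (4/5)·(-6) = -6.
Expected payoff of Late: (1/5)·(-3) + (4/5)·(-4) = -19/5.
The largest is -2, so Firm A's best response is Early.

Early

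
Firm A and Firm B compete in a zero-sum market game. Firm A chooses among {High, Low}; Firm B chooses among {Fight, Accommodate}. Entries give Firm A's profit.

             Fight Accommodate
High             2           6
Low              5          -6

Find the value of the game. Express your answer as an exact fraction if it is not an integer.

14/5

Row minima: High → 2, Low → -6; maximin = 2.
Column maxima: Fight → 5, Accommodate → 6; minimax = 5.
2 ≠ 5, so there is no saddle point; optimal play is mixed.
Let Firm A play High with probability p. Expected payoff against Fight: 2p + 5(1−p) = −3p + 5; against Accommodate: 6p + (-6)(1−p) = 12p − 6.
Setting these equal: −3p + 5 = 12p − 6 ⇒ −15p = -11 ⇒ p = 11/15, and the value is (-3)·(11/15) + 5 = 14/5.
For Firm B: with q = P(Fight), equating High's and Low's payoffs gives −4q + 6 = 11q − 6 ⇒ q = 4/5.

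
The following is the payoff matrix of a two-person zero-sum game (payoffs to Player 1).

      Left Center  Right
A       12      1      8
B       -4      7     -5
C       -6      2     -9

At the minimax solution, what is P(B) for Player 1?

Row minima: A → 1, B → -5, C → -9; maximin = 1.
Column maxima: Left → 12, Center → 7, Right → 8; minimax = 7.
1 ≠ 7, so there is no saddle point; optimal play is mixed.
C is strictly dominated by B, so Player 1 never plays it.
Left is strictly dominated by Right (it gives Player 1 strictly more in every row), so Player 2 never plays it.
On the remaining 2×2 (A, B vs Center, Right):
Let Player 1 play A with probability p. Expected payoff against Center: 1p + 7(1−p) = −6p + 7; against Right: 8p + (-5)(1−p) = 13p − 5.
Setting these equal: −6p + 7 = 13p − 5 ⇒ −19p = -12 ⇒ p = 12/19, and the value is (-6)·(12/19) + 7 = 61/19.
For Player 2: with q = P(Center), equating A's and B's payoffs gives −7q + 8 = 12q − 5 ⇒ q = 13/19.

7/19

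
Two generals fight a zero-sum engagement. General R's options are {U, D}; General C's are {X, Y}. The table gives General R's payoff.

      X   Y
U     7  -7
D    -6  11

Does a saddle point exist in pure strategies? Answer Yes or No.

Row minima: U → -7, D → -6; maximin = -6.
Column maxima: X → 7, Y → 11; minimax = 7.
-6 ≠ 7, so no pure-strategy equilibrium exists.

No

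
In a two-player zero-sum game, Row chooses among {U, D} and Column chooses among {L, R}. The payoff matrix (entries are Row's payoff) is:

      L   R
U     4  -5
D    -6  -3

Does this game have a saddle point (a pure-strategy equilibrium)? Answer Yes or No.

Row minima: U → -5, D → -6; maximin = -5.
Column maxima: L → 4, R → -3; minimax = -3.
-5 ≠ -3, so no pure-strategy equilibrium exists.

No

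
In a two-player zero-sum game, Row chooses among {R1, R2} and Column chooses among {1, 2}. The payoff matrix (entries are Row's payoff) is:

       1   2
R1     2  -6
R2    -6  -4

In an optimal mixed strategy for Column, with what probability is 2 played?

4/5

Row minima: R1 → -6, R2 → -6; maximin = -6.
Column maxima: 1 → 2, 2 → -4; minimax = -4.
-6 ≠ -4, so there is no saddle point; optimal play is mixed.
Let Row play R1 with probability p. Expected payoff against 1: 2p + (-6)(1−p) = 8p − 6; against 2: (-6)p + (-4)(1−p) = −2p − 4.
Setting these equal: 8p − 6 = −2p − 4 ⇒ 10p = 2 ⇒ p = 1/5, and the value is (8)·(1/5) − 6 = -22/5.
For Column: with q = P(1), equating R1's and R2's payoffs gives 8q − 6 = −2q − 4 ⇒ q = 1/5.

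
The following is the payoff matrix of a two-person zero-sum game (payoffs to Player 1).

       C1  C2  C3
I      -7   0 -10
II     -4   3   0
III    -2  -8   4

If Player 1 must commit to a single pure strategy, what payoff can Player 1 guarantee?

-4

Row minima: I → -10, II → -4, III → -8.
The best of these is -4.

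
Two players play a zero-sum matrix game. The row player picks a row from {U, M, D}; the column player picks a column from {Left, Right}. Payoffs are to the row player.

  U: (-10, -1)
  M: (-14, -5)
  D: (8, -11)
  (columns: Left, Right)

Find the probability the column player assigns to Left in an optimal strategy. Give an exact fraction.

5/14

Row minima: U → -10, M → -14, D → -11; maximin = -10.
Column maxima: Left → 8, Right → -1; minimax = -1.
-10 ≠ -1, so there is no saddle point; optimal play is mixed.
M is strictly dominated by U, so the row player never plays it.
On the remaining 2×2 (U, D vs Left, Right):
Let the row player play U with probability p. Expected payoff against Left: (-10)p + 8(1−p) = −18p + 8; against Right: (-1)p + (-11)(1−p) = 10p − 11.
Setting these equal: −18p + 8 = 10p − 11 ⇒ −28p = -19 ⇒ p = 19/28, and the value is (-18)·(19/28) + 8 = -59/14.
For the column player: with q = P(Left), equating U's and D's payoffs gives −9q − 1 = 19q − 11 ⇒ q = 5/14.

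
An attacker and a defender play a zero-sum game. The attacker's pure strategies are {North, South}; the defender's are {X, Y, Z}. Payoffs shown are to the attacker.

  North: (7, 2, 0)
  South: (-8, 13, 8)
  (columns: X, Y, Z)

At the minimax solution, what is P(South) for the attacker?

Row minima: North → 0, South → -8; maximin = 0.
Column maxima: X → 7, Y → 13, Z → 8; minimax = 7.
0 ≠ 7, so there is no saddle point; optimal play is mixed.
Y is strictly dominated by Z (it gives the attacker strictly more in every row), so the defender never plays it.
On the remaining 2×2 (North, South vs X, Z):
Let the attacker play North with probability p. Expected payoff against X: 7p + (-8)(1−p) = 15p − 8; against Z: 0p + 8(1−p) = −8p + 8.
Setting these equal: 15p − 8 = −8p + 8 ⇒ 23p = 16 ⇒ p = 16/23, and the value is (15)·(16/23) − 8 = 56/23.
For the defender: with q = P(X), equating North's and South's payoffs gives 7q = −16q + 8 ⇒ q = 8/23.

7/23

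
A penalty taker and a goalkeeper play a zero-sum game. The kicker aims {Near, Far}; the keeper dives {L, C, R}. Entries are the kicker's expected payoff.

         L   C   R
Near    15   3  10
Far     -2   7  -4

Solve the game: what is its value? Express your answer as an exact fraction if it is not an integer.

Row minima: Near → 3, Far → -4; maximin = 3.
Column maxima: L → 15, C → 7, R → 10; minimax = 7.
3 ≠ 7, so there is no saddle point; optimal play is mixed.
L is strictly dominated by R (it gives the kicker strictly more in every row), so the keeper never plays it.
On the remaining 2×2 (Near, Far vs C, R):
Let the kicker play Near with probability p. Expected payoff against C: 3p + 7(1−p) = −4p + 7; against R: 10p + (-4)(1−p) = 14p − 4.
Setting these equal: −4p + 7 = 14p − 4 ⇒ −18p = -11 ⇒ p = 11/18, and the value is (-4)·(11/18) + 7 = 41/9.
For the keeper: with q = P(C), equating Near's and Far's payoffs gives −7q + 10 = 11q − 4 ⇒ q = 7/9.

41/9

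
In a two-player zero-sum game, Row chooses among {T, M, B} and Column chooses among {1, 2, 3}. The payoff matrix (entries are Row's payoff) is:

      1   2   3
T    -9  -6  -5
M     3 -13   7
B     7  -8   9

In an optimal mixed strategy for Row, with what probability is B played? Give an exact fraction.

1/6

Row minima: T → -9, M → -13, B → -8; maximin = -8.
Column maxima: 1 → 7, 2 → -6, 3 → 9; minimax = -6.
-8 ≠ -6, so there is no saddle point; optimal play is mixed.
M is strictly dominated by B, so Row never plays it.
3 is strictly dominated by 1 (it gives Row strictly more in every row), so Column never plays it.
On the remaining 2×2 (T, B vs 1, 2):
Let Row play T with probability p. Expected payoff against 1: (-9)p + 7(1−p) = −16p + 7; against 2: (-6)p + (-8)(1−p) = 2p − 8.
Setting these equal: −16p + 7 = 2p − 8 ⇒ −18p = -15 ⇒ p = 5/6, and the value is (-16)·(5/6) + 7 = -19/3.
For Column: with q = P(1), equating T's and B's payoffs gives −3q − 6 = 15q − 8 ⇒ q = 1/9.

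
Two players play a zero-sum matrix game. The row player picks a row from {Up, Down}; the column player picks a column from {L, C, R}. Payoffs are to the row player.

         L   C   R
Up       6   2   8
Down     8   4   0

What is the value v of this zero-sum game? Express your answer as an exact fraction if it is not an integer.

16/5

Row minima: Up → 2, Down → 0; maximin = 2.
Column maxima: L → 8, C → 4, R → 8; minimax = 4.
2 ≠ 4, so there is no saddle point; optimal play is mixed.
L is strictly dominated by C (it gives the row player strictly more in every row), so the column player never plays it.
On the remaining 2×2 (Up, Down vs C, R):
Let the row player play Up with probability p. Expected payoff against C: 2p + 4(1−p) = −2p + 4; against R: 8p + 0(1−p) = 8p.
Setting these equal: −2p + 4 = 8p ⇒ −10p = -4 ⇒ p = 2/5, and the value is (-2)·(2/5) + 4 = 16/5.
For the column player: with q = P(C), equating Up's and Down's payoffs gives −6q + 8 = 4q ⇒ q = 4/5.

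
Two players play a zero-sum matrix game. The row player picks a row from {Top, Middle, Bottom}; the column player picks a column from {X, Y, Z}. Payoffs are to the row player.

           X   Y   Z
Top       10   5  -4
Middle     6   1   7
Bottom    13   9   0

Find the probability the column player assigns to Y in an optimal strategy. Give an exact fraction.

Row minima: Top → -4, Middle → 1, Bottom → 0; maximin = 1.
Column maxima: X → 13, Y → 9, Z → 7; minimax = 7.
1 ≠ 7, so there is no saddle point; optimal play is mixed.
Top is strictly dominated by Bottom, so the row player never plays it.
X is strictly dominated by Y (it gives the row player strictly more in every row), so the column player never plays it.
On the remaining 2×2 (Middle, Bottom vs Y, Z):
Let the row player play Middle with probability p. Expected payoff against Y: 1p + 9(1−p) = −8p + 9; against Z: 7p + 0(1−p) = 7p.
Setting these equal: −8p + 9 = 7p ⇒ −15p = -9 ⇒ p = 3/5, and the value is (-8)·(3/5) + 9 = 21/5.
For the column player: with q = P(Y), equating Middle's and Bottom's payoffs gives −6q + 7 = 9q ⇒ q = 7/15.

7/15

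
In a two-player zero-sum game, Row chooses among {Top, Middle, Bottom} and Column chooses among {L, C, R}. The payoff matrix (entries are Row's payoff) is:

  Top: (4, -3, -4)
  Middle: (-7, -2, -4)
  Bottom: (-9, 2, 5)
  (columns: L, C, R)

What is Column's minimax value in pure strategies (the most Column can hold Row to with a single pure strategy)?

2

Column maxima: L → 4, C → 2, R → 5.
The smallest of these is 2.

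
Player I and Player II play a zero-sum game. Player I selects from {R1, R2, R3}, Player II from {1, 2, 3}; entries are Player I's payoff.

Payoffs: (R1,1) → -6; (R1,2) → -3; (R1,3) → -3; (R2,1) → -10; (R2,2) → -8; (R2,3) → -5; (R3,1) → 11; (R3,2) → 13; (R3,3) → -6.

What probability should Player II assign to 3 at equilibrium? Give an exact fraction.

17/20

Row minima: R1 → -6, R2 → -10, R3 → -6; maximin = -6.
Column maxima: 1 → 11, 2 → 13, 3 → -3; minimax = -3.
-6 ≠ -3, so there is no saddle point; optimal play is mixed.
R2 is strictly dominated by R1, so Player I never plays it.
2 is strictly dominated by 1 (it gives Player I strictly more in every row), so Player II never plays it.
On the remaining 2×2 (R1, R3 vs 1, 3):
Let Player I play R1 with probability p. Expected payoff against 1: (-6)p + 11(1−p) = −17p + 11; against 3: (-3)p + (-6)(1−p) = 3p − 6.
Setting these equal: −17p + 11 = 3p − 6 ⇒ −20p = -17 ⇒ p = 17/20, and the value is (-17)·(17/20) + 11 = -69/20.
For Player II: with q = P(1), equating R1's and R3's payoffs gives −3q − 3 = 17q − 6 ⇒ q = 3/20.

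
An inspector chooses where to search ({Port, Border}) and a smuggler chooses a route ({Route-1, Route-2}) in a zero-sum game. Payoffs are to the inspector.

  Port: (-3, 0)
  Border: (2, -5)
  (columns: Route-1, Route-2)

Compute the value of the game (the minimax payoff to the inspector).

Row minima: Port → -3, Border → -5; maximin = -3.
Column maxima: Route-1 → 2, Route-2 → 0; minimax = 0.
-3 ≠ 0, so there is no saddle point; optimal play is mixed.
Let the inspector play Port with probability p. Expected payoff against Route-1: (-3)p + 2(1−p) = −5p + 2; against Route-2: 0p + (-5)(1−p) = 5p − 5.
Setting these equal: −5p + 2 = 5p − 5 ⇒ −10p = -7 ⇒ p = 7/10, and the value is (-5)·(7/10) + 2 = -3/2.
For the smuggler: with q = P(Route-1), equating Port's and Border's payoffs gives −3q = 7q − 5 ⇒ q = 1/2.

-3/2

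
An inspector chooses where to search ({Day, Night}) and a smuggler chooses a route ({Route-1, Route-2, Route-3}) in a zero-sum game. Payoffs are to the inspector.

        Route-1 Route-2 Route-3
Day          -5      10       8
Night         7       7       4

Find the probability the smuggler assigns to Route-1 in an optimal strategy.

1/4

Row minima: Day → -5, Night → 4; maximin = 4.
Column maxima: Route-1 → 7, Route-2 → 10, Route-3 → 8; minimax = 7.
4 ≠ 7, so there is no saddle point; optimal play is mixed.
Route-2 is strictly dominated by Route-3 (it gives the inspector strictly more in every row), so the smuggler never plays it.
On the remaining 2×2 (Day, Night vs Route-1, Route-3):
Let the inspector play Day with probability p. Expected payoff against Route-1: (-5)p + 7(1−p) = −12p + 7; against Route-3: 8p + 4(1−p) = 4p + 4.
Setting these equal: −12p + 7 = 4p + 4 ⇒ −16p = -3 ⇒ p = 3/16, and the value is (-12)·(3/16) + 7 = 19/4.
For the smuggler: with q = P(Route-1), equating Day's and Night's payoffs gives −13q + 8 = 3q + 4 ⇒ q = 1/4.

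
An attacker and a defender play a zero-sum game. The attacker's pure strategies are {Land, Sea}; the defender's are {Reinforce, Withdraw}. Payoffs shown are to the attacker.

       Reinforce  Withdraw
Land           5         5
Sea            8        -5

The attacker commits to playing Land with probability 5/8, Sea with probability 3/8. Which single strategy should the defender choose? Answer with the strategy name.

If the defender plays Reinforce, the attacker's expected payoff is (5/8)·5 + (3/8)·8 = 49/8.
If the defender plays Withdraw, the attacker's expected payoff is (5/8)·5 + (3/8)·(-5) = 5/4.
The defender minimizes the attacker's payoff; the smallest is 5/4, so the best response is Withdraw.

Withdraw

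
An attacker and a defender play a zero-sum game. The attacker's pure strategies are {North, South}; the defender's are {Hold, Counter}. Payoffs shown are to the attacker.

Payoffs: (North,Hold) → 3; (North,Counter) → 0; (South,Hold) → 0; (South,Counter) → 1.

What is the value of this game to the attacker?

Row minima: North → 0, South → 0; maximin = 0.
Column maxima: Hold → 3, Counter → 1; minimax = 1.
0 ≠ 1, so there is no saddle point; optimal play is mixed.
Let the attacker play North with probability p. Expected payoff against Hold: 3p + 0(1−p) = 3p; against Counter: 0p + 1(1−p) = −p + 1.
Setting these equal: 3p = −p + 1 ⇒ 4p = 1 ⇒ p = 1/4, and the value is (3)·(1/4) = 3/4.
For the defender: with q = P(Hold), equating North's and South's payoffs gives 3q = −q + 1 ⇒ q = 1/4.

3/4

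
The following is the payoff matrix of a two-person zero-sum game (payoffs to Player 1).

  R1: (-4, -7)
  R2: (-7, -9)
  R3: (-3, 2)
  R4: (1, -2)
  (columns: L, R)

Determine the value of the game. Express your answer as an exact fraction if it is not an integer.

Row minima: R1 → -7, R2 → -9, R3 → -3, R4 → -2; maximin = -2.
Column maxima: L → 1, R → 2; minimax = 1.
-2 ≠ 1, so there is no saddle point; optimal play is mixed.
R1 is strictly dominated by R3, so Player 1 never plays it.
R2 is strictly dominated by R3, so Player 1 never plays it.
On the remaining 2×2 (R3, R4 vs L, R):
Let Player 1 play R3 with probability p. Expected payoff against L: (-3)p + 1(1−p) = −4p + 1; against R: 2p + (-2)(1−p) = 4p − 2.
Setting these equal: −4p + 1 = 4p − 2 ⇒ −8p = -3 ⇒ p = 3/8, and the value is (-4)·(3/8) + 1 = -1/2.
For Player 2: with q = P(L), equating R3's and R4's payoffs gives −5q + 2 = 3q − 2 ⇒ q = 1/2.

-1/2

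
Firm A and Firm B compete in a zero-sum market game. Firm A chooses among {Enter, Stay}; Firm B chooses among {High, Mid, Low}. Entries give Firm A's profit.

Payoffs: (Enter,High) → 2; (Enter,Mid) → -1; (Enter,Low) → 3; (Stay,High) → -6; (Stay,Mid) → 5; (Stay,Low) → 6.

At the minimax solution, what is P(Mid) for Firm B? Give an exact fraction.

4/7

Row minima: Enter → -1, Stay → -6; maximin = -1.
Column maxima: High → 2, Mid → 5, Low → 6; minimax = 2.
-1 ≠ 2, so there is no saddle point; optimal play is mixed.
Low is strictly dominated by High (it gives Firm A strictly more in every row), so Firm B never plays it.
On the remaining 2×2 (Enter, Stay vs High, Mid):
Let Firm A play Enter with probability p. Expected payoff against High: 2p + (-6)(1−p) = 8p − 6; against Mid: (-1)p + 5(1−p) = −6p + 5.
Setting these equal: 8p − 6 = −6p + 5 ⇒ 14p = 11 ⇒ p = 11/14, and the value is (8)·(11/14) − 6 = 2/7.
For Firm B: with q = P(High), equating Enter's and Stay's payoffs gives 3q − 1 = −11q + 5 ⇒ q = 3/7.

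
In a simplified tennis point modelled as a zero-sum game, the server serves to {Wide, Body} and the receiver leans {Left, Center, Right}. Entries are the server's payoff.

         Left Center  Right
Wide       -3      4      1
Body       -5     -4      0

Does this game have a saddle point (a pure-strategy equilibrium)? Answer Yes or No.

Row minima: Wide → -3, Body → -5; maximin = -3.
Column maxima: Left → -3, Center → 4, Right → 1; minimax = -3.
maximin = minimax = -3, so a saddle point exists.

Yes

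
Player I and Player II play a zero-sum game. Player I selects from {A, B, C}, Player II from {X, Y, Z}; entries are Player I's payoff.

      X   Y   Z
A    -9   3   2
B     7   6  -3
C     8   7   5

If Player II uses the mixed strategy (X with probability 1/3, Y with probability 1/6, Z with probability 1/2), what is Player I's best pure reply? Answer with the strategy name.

Expected payoff of A: (1/3)·(-9) + (1/6)·3 + (1/2)·2 = -3/2.
Expected payoff of B: (1/3)·7 + (1/6)·6 + (1/2)·(-3) = 11/6.
Expected payoff of C: (1/3)·8 + (1/6)·7 + (1/2)·5 = 19/3.
The largest is 19/3, so Player I's best response is C.

C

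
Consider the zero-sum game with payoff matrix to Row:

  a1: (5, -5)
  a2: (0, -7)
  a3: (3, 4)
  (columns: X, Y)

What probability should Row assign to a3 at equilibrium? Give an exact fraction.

10/11

Row minima: a1 → -5, a2 → -7, a3 → 3; maximin = 3.
Column maxima: X → 5, Y → 4; minimax = 4.
3 ≠ 4, so there is no saddle point; optimal play is mixed.
a2 is strictly dominated by a1, so Row never plays it.
On the remaining 2×2 (a1, a3 vs X, Y):
Let Row play a1 with probability p. Expected payoff against X: 5p + 3(1−p) = 2p + 3; against Y: (-5)p + 4(1−p) = −9p + 4.
Setting these equal: 2p + 3 = −9p + 4 ⇒ 11p = 1 ⇒ p = 1/11, and the value is (2)·(1/11) + 3 = 35/11.
For Column: with q = P(X), equating a1's and a3's payoffs gives 10q − 5 = −q + 4 ⇒ q = 9/11.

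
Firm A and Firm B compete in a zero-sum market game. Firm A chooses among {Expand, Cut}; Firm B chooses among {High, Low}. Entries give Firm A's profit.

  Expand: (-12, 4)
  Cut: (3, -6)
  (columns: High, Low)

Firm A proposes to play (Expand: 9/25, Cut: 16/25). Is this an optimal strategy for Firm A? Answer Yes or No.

Yes

Against High this mix gives (9/25)·(-12) + (16/25)·3 = -12/5.
Against Low this mix gives (9/25)·4 + (16/25)·(-6) = -12/5.
All of Firm B's active replies (High, Low) yield -12/5, and no column does worse for Firm A. The mix makes Firm B indifferent and guarantees -12/5, so it is optimal.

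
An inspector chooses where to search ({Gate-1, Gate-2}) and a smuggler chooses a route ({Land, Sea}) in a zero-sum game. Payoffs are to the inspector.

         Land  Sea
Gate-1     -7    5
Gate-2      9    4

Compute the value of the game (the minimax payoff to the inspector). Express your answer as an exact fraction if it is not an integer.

Row minima: Gate-1 → -7, Gate-2 → 4; maximin = 4.
Column maxima: Land → 9, Sea → 5; minimax = 5.
4 ≠ 5, so there is no saddle point; optimal play is mixed.
Let the inspector play Gate-1 with probability p. Expected payoff against Land: (-7)p + 9(1−p) = −16p + 9; against Sea: 5p + 4(1−p) = p + 4.
Setting these equal: −16p + 9 = p + 4 ⇒ −17p = -5 ⇒ p = 5/17, and the value is (-16)·(5/17) + 9 = 73/17.
For the smuggler: with q = P(Land), equating Gate-1's and Gate-2's payoffs gives −12q + 5 = 5q + 4 ⇒ q = 1/17.

73/17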